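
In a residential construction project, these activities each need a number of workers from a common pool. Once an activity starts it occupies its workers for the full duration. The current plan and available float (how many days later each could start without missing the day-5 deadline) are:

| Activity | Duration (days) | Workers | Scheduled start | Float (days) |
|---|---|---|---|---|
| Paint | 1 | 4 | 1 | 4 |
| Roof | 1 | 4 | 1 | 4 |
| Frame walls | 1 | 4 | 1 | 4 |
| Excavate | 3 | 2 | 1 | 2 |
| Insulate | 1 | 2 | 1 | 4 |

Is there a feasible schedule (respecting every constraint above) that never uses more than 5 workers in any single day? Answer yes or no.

The minimum achievable peak is 6; 5 < 6, so no feasible schedule stays within the cap.

no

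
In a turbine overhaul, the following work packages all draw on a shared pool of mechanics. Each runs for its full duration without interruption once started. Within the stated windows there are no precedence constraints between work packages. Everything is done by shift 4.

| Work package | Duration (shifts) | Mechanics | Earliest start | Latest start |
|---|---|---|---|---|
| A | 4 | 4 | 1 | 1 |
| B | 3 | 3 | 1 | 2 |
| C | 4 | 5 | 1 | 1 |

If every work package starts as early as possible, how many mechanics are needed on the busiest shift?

Early-start schedule: A@1, B@1, C@1.
Load per shift: shift 1: 12, shift 2: 12, shift 3: 12, shift 4: 9.
Peak is 12.

12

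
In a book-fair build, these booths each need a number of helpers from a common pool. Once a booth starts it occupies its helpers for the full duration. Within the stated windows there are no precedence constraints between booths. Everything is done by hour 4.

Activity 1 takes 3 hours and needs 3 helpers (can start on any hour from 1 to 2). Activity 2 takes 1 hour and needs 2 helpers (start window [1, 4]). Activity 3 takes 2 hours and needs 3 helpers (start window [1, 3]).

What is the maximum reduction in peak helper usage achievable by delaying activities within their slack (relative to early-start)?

Early-start peak: h1:8  h2:6  h3:3  h4:0 ⇒ 8.
Leveled (Activity 1@1, Activity 2@1, Activity 3@2): h1:5  h2:6  h3:6  h4:0 ⇒ 6.
Reduction 8 − 6 = 2.

2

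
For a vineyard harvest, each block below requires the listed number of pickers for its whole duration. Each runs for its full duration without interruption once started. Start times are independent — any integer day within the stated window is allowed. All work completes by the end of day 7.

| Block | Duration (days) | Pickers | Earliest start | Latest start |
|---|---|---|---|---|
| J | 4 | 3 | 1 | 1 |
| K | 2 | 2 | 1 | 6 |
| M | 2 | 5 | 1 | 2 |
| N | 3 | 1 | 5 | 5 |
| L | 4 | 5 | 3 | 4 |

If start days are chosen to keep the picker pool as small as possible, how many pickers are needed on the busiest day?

Early-start (J@1, K@1, M@1, N@5, L@3) gives peak 10: d1:10  d2:10  d3:8  d4:8  d5:6  d6:6  d7:1.
Shift K→5.
Schedule J@1, K@5, M@1, N@5, L@3: d1:8  d2:8  d3:8  d4:8  d5:8  d6:8  d7:1 — peak 8.
No arrangement of the 24 feasible schedules does better.

8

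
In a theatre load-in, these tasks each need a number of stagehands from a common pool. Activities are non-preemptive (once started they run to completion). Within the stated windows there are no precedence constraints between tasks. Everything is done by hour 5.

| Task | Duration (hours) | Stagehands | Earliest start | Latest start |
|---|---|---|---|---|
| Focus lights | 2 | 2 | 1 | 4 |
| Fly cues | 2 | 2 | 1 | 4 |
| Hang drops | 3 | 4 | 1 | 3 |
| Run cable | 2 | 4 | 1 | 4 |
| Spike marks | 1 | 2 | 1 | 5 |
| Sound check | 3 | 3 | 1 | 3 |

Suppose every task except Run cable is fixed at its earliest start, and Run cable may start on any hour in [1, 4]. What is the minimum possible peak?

13

Run cable@1: h1:17  h2:15  h3:7  h4:0  h5:0 → peak 17
Run cable@2: h1:13  h2:15  h3:11  h4:0  h5:0 → peak 15
Run cable@3: h1:13  h2:11  h3:11  h4:4  h5:0 → peak 13
Run cable@4: h1:13  h2:11  h3:7  h4:4  h5:4 → peak 13
Best is Run cable@3, peak 13.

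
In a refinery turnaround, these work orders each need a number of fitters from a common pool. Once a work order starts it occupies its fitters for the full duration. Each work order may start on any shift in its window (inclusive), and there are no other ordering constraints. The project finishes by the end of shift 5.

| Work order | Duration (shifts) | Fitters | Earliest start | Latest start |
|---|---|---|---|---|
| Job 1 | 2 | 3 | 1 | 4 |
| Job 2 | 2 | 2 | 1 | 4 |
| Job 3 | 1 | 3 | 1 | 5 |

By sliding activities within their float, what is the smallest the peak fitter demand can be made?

Early-start (Job 1@1, Job 2@1, Job 3@1) gives peak 8: s1:8  s2:5  s3:0  s4:0  s5:0.
Shift Job 2→3, Job 3→5.
Schedule Job 1@1, Job 2@3, Job 3@5: s1:3  s2:3  s3:2  s4:2  s5:3 — peak 3.
Total fitter-shifts = 13 over 5 shifts ⇒ peak ≥ ⌈13/5⌉ = 3, so 3 is optimal.

3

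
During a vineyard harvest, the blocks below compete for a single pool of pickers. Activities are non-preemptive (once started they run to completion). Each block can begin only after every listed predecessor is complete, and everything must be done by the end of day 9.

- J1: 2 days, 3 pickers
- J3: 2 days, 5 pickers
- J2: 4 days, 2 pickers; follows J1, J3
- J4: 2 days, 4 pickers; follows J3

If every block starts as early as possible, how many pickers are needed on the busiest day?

Early-start schedule: J1@1, J3@1, J2@3, J4@3.
Load per day: day 1: 8, day 2: 8, day 3: 6, day 4: 6, day 5: 2, day 6: 2, day 7: 0, day 8: 0, day 9: 0.
Peak is 8.

8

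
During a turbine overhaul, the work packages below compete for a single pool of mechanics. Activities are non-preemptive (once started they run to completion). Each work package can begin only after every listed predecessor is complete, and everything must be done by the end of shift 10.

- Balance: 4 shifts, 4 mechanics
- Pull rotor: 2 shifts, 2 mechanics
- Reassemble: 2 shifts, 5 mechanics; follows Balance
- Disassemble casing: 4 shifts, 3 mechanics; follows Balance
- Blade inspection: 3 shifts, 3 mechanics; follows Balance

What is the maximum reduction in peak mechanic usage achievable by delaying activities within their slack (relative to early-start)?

5

Early-start peak: s1:6  s2:6  s3:4  s4:4  s5:11  s6:11  s7:6  s8:3  s9:0  s10:0 ⇒ 11.
Leveled (Balance@1, Pull rotor@1, Reassemble@5, Disassemble casing@7, Blade inspection@7): s1:6  s2:6  s3:4  s4:4  s5:5  s6:5  s7:6  s8:6  s9:6  s10:3 ⇒ 6.
Reduction 11 − 6 = 5.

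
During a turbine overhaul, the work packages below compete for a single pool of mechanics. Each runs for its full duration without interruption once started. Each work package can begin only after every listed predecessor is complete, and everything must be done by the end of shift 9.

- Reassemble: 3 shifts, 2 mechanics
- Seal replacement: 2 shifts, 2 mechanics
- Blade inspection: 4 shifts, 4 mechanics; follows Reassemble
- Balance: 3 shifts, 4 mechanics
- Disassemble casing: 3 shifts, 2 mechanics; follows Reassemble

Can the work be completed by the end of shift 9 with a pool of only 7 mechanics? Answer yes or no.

Schedule Reassemble@1, Seal replacement@1, Blade inspection@6, Balance@3, Disassemble casing@4: s1:4  s2:4  s3:6  s4:6  s5:6  s6:6  s7:4  s8:4  s9:4 — peak 6 ≤ 7.

yes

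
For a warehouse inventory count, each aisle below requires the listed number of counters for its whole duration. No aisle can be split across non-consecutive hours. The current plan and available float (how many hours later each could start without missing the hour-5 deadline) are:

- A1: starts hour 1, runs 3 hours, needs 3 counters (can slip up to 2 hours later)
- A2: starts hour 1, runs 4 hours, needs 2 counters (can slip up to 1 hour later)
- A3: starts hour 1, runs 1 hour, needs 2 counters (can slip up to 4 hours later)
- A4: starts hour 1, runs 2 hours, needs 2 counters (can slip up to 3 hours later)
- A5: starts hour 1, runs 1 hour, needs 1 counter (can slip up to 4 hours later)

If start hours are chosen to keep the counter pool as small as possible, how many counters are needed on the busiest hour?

5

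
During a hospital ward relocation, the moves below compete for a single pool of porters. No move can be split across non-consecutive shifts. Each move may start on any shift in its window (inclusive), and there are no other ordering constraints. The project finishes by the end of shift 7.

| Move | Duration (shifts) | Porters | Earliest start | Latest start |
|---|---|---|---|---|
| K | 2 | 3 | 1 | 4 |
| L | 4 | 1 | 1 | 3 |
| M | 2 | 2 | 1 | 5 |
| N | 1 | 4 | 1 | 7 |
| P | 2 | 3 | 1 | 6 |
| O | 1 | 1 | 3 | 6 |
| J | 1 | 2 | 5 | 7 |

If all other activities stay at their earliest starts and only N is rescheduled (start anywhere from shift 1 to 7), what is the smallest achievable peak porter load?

9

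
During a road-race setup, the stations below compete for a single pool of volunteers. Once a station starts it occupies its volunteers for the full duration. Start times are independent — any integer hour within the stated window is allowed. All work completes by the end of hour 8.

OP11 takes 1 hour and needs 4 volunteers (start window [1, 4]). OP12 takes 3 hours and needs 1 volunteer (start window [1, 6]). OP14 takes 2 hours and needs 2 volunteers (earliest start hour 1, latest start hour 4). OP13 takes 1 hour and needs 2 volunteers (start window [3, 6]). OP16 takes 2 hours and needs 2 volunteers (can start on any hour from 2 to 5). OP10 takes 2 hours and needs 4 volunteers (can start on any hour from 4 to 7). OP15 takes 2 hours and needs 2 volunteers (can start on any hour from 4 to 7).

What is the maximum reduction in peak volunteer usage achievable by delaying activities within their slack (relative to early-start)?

Early-start peak: h1:7  h2:5  h3:5  h4:6  h5:6  h6:0  h7:0  h8:0 ⇒ 7.
Leveled (OP11@1, OP12@2, OP14@2, OP13@4, OP16@5, OP10@7, OP15@5): h1:4  h2:3  h3:3  h4:3  h5:4  h6:4  h7:4  h8:4 ⇒ 4.
Reduction 7 − 4 = 3.

3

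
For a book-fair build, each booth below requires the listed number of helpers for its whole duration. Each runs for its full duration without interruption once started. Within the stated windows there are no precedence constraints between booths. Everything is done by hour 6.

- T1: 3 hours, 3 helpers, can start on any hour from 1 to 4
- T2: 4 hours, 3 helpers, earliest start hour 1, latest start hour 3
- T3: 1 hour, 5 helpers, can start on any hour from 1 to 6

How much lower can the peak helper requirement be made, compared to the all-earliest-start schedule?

5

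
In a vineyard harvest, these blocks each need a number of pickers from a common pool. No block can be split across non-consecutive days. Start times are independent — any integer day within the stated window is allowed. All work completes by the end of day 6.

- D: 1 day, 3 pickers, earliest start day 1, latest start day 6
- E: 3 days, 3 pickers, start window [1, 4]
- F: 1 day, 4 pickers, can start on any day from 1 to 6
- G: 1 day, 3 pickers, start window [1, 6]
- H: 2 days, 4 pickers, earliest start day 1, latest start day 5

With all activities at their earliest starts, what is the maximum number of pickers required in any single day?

Early-start schedule: D@1, E@1, F@1, G@1, H@1.
Load per day: day 1: 17, day 2: 7, day 3: 3, day 4: 0, day 5: 0, day 6: 0.
Peak is 17.

17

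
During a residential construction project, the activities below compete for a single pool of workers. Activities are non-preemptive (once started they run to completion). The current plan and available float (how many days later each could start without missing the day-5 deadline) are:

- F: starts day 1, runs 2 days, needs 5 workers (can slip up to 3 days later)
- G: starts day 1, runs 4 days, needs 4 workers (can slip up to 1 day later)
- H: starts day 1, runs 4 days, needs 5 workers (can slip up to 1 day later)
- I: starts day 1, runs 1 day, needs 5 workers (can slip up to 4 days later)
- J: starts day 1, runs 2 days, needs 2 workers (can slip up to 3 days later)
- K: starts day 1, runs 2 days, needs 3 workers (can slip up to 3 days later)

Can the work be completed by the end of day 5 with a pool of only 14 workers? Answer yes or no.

yes

Schedule F@1, G@1, H@1, I@3, J@4, K@4: d1:14  d2:14  d3:14  d4:14  d5:5 — peak 14 ≤ 14.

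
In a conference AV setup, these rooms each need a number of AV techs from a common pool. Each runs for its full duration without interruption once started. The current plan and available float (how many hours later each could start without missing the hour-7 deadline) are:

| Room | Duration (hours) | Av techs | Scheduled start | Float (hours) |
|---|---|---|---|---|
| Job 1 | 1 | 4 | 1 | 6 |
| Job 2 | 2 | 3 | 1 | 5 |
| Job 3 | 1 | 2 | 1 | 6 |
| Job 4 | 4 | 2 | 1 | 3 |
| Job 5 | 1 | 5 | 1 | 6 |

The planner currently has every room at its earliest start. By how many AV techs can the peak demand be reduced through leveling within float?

Early-start peak: h1:16  h2:5  h3:2  h4:2  h5:0  h6:0  h7:0 ⇒ 16.
Leveled (Job 1@1, Job 2@2, Job 3@2, Job 4@3, Job 5@7): h1:4  h2:5  h3:5  h4:2  h5:2  h6:2  h7:5 ⇒ 5.
Reduction 16 − 5 = 11.

11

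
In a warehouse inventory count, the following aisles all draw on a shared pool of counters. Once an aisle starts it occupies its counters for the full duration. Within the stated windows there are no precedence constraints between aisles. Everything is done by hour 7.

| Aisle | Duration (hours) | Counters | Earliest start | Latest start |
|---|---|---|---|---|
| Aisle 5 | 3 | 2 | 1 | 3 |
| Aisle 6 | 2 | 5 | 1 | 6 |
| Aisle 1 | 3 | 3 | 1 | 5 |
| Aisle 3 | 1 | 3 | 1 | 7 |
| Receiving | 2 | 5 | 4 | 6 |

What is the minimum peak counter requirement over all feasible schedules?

7

Early-start (Aisle 5@1, Aisle 6@1, Aisle 1@1, Aisle 3@1, Receiving@4) gives peak 13: h1:13  h2:10  h3:5  h4:5  h5:5  h6:0  h7:0.
Shift Aisle 1→3, Aisle 3→4, Receiving→6.
Schedule Aisle 5@1, Aisle 6@1, Aisle 1@3, Aisle 3@4, Receiving@6: h1:7  h2:7  h3:5  h4:6  h5:3  h6:5  h7:5 — peak 7.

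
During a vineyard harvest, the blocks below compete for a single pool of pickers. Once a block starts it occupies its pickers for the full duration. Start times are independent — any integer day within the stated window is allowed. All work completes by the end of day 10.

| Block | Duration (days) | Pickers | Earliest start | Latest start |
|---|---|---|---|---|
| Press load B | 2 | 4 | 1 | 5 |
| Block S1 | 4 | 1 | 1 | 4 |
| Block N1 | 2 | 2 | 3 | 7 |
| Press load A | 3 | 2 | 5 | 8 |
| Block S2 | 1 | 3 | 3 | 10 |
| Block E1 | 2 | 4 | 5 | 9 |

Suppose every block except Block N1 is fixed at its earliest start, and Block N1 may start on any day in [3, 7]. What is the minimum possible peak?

6

Block N1@3: d1:5  d2:5  d3:6  d4:3  d5:6  d6:6  d7:2  d8:0  d9:0  d10:0 → peak 6
Block N1@4: d1:5  d2:5  d3:4  d4:3  d5:8  d6:6  d7:2  d8:0  d9:0  d10:0 → peak 8
Block N1@5: d1:5  d2:5  d3:4  d4:1  d5:8  d6:8  d7:2  d8:0  d9:0  d10:0 → peak 8
Block N1@6: d1:5  d2:5  d3:4  d4:1  d5:6  d6:8  d7:4  d8:0  d9:0  d10:0 → peak 8
Block N1@7: d1:5  d2:5  d3:4  d4:1  d5:6  d6:6  d7:4  d8:2  d9:0  d10:0 → peak 6
Best is Block N1@3, peak 6.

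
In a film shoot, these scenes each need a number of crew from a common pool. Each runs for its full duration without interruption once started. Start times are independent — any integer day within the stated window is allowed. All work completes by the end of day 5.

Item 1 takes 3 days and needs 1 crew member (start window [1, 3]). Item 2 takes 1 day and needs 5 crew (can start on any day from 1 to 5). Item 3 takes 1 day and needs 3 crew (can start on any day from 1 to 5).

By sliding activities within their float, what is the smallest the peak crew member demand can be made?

Early-start (Item 1@1, Item 2@1, Item 3@1) gives peak 9: d1:9  d2:1  d3:1  d4:0  d5:0.
Shift Item 2→4.
Schedule Item 1@1, Item 2@4, Item 3@1: d1:4  d2:1  d3:1  d4:5  d5:0 — peak 5.

5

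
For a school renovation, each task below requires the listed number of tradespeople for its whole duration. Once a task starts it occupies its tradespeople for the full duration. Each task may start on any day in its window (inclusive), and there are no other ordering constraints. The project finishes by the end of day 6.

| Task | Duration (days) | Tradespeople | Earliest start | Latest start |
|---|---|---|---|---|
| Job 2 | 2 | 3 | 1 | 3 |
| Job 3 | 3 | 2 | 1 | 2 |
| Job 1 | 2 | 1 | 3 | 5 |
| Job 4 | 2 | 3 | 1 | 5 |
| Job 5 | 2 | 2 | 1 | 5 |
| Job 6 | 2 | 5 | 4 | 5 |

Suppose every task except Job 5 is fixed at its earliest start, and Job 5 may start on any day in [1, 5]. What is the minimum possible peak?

8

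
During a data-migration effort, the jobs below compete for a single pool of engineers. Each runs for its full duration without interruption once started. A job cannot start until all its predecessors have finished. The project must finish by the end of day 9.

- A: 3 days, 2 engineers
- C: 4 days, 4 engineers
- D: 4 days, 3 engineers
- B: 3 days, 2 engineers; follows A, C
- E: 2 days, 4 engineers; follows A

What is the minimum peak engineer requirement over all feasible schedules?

7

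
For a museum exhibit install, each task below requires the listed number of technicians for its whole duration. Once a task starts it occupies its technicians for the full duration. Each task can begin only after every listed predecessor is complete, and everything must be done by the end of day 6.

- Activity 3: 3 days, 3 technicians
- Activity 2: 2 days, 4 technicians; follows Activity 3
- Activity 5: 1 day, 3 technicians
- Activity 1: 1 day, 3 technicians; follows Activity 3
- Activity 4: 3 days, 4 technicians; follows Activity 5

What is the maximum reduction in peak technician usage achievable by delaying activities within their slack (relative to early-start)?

4

Early-start peak: d1:6  d2:7  d3:7  d4:11  d5:4  d6:0 ⇒ 11.
Leveled (Activity 3@1, Activity 2@5, Activity 5@1, Activity 1@4, Activity 4@2): d1:6  d2:7  d3:7  d4:7  d5:4  d6:4 ⇒ 7.
Reduction 11 − 7 = 4.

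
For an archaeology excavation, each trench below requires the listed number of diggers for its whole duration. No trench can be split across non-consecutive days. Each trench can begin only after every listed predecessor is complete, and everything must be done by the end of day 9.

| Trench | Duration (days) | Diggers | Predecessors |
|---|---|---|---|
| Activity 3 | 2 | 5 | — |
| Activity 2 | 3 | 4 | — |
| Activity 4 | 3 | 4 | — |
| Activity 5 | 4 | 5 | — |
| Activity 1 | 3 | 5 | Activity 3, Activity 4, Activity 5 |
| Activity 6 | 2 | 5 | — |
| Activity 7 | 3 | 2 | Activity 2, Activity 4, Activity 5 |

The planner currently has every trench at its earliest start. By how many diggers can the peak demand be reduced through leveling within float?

Early-start peak: d1:23  d2:23  d3:13  d4:5  d5:7  d6:7  d7:7  d8:0  d9:0 ⇒ 23.
Leveled (Activity 3@1, Activity 2@1, Activity 4@4, Activity 5@3, Activity 1@7, Activity 6@7, Activity 7@7): d1:9  d2:9  d3:9  d4:9  d5:9  d6:9  d7:12  d8:12  d9:7 ⇒ 12.
Reduction 23 − 12 = 11.

11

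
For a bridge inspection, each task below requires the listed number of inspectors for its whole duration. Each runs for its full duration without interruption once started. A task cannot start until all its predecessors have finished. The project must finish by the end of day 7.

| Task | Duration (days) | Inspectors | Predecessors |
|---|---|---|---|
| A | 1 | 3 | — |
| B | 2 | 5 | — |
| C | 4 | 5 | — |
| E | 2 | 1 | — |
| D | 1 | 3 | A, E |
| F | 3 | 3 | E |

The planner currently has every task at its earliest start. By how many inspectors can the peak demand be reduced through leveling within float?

6

Early-start peak: d1:14  d2:11  d3:11  d4:8  d5:3  d6:0  d7:0 ⇒ 14.
Leveled (A@1, B@1, C@3, E@2, D@4, F@5): d1:8  d2:6  d3:6  d4:8  d5:8  d6:8  d7:3 ⇒ 8.
Reduction 14 − 8 = 6.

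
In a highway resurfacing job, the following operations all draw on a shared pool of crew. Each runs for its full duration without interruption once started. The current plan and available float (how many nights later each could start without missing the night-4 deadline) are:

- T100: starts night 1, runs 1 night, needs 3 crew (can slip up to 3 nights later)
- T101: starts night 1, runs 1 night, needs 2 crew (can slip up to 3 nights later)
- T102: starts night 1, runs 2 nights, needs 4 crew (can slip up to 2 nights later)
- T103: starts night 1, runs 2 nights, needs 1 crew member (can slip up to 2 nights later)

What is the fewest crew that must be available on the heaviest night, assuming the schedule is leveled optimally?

Early-start (T100@1, T101@1, T102@1, T103@1) gives peak 10: n1:10  n2:5  n3:0  n4:0.
Shift T101→2, T102→3.
Schedule T100@1, T101@2, T102@3, T103@1: n1:4  n2:3  n3:4  n4:4 — peak 4.
Total crew member-nights = 15 over 4 nights ⇒ peak ≥ ⌈15/4⌉ = 4, so 4 is optimal.

4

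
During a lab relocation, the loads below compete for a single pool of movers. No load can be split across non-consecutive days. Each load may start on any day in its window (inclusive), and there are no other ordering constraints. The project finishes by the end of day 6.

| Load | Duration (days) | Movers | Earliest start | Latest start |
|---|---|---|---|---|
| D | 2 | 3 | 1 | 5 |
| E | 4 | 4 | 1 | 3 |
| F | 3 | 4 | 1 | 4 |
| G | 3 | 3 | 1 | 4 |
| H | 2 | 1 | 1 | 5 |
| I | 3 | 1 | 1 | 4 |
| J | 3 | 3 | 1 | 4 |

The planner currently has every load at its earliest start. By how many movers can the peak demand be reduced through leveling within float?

9

Early-start peak: d1:19  d2:19  d3:15  d4:4  d5:0  d6:0 ⇒ 19.
Leveled (D@1, E@3, F@1, G@4, H@1, I@1, J@4): d1:9  d2:9  d3:9  d4:10  d5:10  d6:10 ⇒ 10.
Reduction 19 − 10 = 9.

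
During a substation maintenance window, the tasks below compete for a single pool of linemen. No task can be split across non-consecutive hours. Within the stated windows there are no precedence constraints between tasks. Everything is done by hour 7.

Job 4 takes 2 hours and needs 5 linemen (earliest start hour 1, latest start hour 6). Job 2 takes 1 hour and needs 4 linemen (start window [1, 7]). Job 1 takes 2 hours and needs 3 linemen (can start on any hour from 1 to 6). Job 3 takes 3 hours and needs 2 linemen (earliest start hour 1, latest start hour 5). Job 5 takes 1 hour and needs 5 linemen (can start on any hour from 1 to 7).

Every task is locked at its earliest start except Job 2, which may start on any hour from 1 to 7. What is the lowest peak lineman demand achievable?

15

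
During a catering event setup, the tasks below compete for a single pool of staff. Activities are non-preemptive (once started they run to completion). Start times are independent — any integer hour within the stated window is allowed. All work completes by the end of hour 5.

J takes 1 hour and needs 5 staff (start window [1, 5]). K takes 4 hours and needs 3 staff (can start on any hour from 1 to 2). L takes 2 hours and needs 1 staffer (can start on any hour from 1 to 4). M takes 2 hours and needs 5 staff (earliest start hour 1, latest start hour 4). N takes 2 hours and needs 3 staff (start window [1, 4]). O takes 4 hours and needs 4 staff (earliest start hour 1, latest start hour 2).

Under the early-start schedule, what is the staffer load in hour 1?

At early start, hour 1 has: J, K, L, M, N, O.
Demand: 5 + 3 + 1 + 5 + 3 + 4 = 21.

21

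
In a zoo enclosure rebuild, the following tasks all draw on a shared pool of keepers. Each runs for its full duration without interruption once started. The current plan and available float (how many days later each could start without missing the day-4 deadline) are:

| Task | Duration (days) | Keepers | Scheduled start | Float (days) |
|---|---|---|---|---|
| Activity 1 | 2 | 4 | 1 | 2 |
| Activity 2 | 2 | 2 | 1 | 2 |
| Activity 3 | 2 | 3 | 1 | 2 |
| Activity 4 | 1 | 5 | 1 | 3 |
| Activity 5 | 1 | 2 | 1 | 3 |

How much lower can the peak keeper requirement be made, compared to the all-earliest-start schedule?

Early-start peak: d1:16  d2:9  d3:0  d4:0 ⇒ 16.
Leveled (Activity 1@1, Activity 2@3, Activity 3@1, Activity 4@3, Activity 5@4): d1:7  d2:7  d3:7  d4:4 ⇒ 7.
Reduction 16 − 7 = 9.

9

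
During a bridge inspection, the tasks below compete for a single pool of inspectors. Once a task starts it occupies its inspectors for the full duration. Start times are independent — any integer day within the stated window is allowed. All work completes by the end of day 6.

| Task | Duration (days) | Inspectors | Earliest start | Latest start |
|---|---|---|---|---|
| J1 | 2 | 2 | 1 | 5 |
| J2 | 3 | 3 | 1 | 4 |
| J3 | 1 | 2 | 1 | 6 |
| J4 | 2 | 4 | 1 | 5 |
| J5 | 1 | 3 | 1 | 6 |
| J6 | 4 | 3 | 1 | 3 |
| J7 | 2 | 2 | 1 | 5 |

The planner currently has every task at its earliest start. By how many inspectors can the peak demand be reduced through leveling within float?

Early-start peak: d1:19  d2:14  d3:6  d4:3  d5:0  d6:0 ⇒ 19.
Leveled (J1@1, J2@1, J3@1, J4@4, J5@6, J6@3, J7@2): d1:7  d2:7  d3:8  d4:7  d5:7  d6:6 ⇒ 8.
Reduction 19 − 8 = 11.

11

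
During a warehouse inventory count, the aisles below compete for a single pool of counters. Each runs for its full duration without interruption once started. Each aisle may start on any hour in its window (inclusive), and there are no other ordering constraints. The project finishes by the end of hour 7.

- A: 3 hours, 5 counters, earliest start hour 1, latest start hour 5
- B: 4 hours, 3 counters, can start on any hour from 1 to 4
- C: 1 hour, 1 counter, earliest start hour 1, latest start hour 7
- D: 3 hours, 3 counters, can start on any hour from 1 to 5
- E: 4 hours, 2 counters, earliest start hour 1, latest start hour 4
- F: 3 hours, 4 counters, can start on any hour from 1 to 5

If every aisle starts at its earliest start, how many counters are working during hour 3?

At early start, hour 3 has: A, B, D, E, F.
Demand: 5 + 3 + 3 + 2 + 4 = 17.

17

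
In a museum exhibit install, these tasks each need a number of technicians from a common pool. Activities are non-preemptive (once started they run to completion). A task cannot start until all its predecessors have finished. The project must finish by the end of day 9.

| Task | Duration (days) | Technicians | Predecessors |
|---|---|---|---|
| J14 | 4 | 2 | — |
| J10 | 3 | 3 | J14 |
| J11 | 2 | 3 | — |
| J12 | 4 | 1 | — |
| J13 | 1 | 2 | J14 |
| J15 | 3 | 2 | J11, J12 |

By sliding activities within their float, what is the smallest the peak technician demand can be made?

5

Early-start (J14@1, J10@5, J11@1, J12@1, J13@5, J15@5) gives peak 7: d1:6  d2:6  d3:3  d4:3  d5:7  d6:5  d7:5  d8:0  d9:0.
Shift J12→3, J13→8, J15→7.
Schedule J14@1, J10@5, J11@1, J12@3, J13@8, J15@7: d1:5  d2:5  d3:3  d4:3  d5:4  d6:4  d7:5  d8:4  d9:2 — peak 5.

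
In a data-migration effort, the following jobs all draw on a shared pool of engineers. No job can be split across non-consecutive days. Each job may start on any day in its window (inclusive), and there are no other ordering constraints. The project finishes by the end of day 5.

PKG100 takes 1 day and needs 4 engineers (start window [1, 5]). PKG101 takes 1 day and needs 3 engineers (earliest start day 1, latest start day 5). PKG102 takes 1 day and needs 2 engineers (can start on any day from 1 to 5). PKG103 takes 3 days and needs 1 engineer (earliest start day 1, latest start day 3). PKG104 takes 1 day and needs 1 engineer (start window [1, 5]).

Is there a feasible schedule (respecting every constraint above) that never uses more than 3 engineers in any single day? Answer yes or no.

no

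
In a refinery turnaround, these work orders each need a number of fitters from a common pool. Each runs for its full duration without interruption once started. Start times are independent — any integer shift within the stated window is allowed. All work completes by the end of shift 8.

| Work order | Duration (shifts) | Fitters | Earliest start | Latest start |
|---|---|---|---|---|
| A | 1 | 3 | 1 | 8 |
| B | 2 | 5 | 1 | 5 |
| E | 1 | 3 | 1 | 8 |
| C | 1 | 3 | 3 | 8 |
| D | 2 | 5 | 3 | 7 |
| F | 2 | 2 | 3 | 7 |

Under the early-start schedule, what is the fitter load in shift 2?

5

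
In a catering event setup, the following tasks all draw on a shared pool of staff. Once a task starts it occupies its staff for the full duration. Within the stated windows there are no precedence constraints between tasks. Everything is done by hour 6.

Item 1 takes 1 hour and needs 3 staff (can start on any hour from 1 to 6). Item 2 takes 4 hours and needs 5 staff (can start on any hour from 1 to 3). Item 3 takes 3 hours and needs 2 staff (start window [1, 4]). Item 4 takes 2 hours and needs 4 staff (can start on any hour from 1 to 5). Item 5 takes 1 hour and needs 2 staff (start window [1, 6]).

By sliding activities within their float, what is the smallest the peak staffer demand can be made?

7

Early-start (Item 1@1, Item 2@1, Item 3@1, Item 4@1, Item 5@1) gives peak 16: h1:16  h2:11  h3:7  h4:5  h5:0  h6:0.
Shift Item 2→3, Item 3→2, Item 5→5.
Schedule Item 1@1, Item 2@3, Item 3@2, Item 4@1, Item 5@5: h1:7  h2:6  h3:7  h4:7  h5:7  h6:5 — peak 7.
Total staffer-hours = 39 over 6 hours ⇒ peak ≥ ⌈39/6⌉ = 7, so 7 is optimal.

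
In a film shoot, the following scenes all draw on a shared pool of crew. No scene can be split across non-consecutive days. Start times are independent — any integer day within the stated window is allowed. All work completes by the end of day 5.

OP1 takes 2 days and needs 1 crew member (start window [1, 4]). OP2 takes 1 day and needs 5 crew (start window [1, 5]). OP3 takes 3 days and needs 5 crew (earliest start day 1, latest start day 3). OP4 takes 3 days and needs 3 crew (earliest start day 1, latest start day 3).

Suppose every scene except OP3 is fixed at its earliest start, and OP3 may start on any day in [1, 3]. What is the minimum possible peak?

OP3@1: d1:14  d2:9  d3:8  d4:0  d5:0 → peak 14
OP3@2: d1:9  d2:9  d3:8  d4:5  d5:0 → peak 9
OP3@3: d1:9  d2:4  d3:8  d4:5  d5:5 → peak 9
Best is OP3@2, peak 9.

9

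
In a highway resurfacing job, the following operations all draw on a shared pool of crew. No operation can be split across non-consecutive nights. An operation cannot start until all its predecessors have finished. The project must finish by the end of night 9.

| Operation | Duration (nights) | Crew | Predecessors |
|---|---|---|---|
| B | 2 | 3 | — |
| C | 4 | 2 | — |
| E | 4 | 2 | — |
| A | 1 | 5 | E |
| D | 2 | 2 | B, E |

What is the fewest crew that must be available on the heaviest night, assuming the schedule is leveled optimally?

Early-start (B@1, C@1, E@1, A@5, D@5) gives peak 7: n1:7  n2:7  n3:4  n4:4  n5:7  n6:2  n7:0  n8:0  n9:0.
Shift E→3, A→7, D→8.
Schedule B@1, C@1, E@3, A@7, D@8: n1:5  n2:5  n3:4  n4:4  n5:2  n6:2  n7:5  n8:2  n9:2 — peak 5.

5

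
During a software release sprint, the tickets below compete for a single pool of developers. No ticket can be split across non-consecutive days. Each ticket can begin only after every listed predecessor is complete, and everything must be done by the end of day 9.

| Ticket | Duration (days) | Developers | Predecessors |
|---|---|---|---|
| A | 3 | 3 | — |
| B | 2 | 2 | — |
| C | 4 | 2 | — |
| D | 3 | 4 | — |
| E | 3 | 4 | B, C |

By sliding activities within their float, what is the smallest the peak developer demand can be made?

Early-start (A@1, B@1, C@1, D@1, E@5) gives peak 11: d1:11  d2:11  d3:9  d4:2  d5:4  d6:4  d7:4  d8:0  d9:0.
Shift C→3, D→4, E→7.
Schedule A@1, B@1, C@3, D@4, E@7: d1:5  d2:5  d3:5  d4:6  d5:6  d6:6  d7:4  d8:4  d9:4 — peak 6.

6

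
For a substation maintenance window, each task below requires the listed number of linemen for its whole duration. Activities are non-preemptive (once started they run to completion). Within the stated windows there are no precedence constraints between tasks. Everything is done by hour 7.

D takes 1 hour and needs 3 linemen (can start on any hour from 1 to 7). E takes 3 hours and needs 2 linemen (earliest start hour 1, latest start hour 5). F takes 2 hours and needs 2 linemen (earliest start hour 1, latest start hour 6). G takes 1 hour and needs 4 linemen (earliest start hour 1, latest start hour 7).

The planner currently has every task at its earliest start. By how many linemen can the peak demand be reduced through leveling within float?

Early-start peak: h1:11  h2:4  h3:2  h4:0  h5:0  h6:0  h7:0 ⇒ 11.
Leveled (D@1, E@2, F@2, G@5): h1:3  h2:4  h3:4  h4:2  h5:4  h6:0  h7:0 ⇒ 4.
Reduction 11 − 4 = 7.

7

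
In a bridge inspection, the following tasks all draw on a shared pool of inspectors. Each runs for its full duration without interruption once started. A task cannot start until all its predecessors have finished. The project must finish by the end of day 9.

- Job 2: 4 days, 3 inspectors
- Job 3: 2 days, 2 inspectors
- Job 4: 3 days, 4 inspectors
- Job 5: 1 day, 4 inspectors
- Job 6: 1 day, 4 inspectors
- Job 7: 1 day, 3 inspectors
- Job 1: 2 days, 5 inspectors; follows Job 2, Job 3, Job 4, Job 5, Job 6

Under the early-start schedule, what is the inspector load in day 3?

At early start, day 3 has: Job 2, Job 4.
Demand: 3 + 4 = 7.

7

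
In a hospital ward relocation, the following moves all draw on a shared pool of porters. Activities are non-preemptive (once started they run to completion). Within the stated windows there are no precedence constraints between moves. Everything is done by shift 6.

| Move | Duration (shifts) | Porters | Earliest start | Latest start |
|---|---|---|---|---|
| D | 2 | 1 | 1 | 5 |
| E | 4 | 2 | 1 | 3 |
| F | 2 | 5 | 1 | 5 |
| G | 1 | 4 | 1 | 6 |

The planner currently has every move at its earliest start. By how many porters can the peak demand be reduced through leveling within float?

6

Early-start peak: s1:12  s2:8  s3:2  s4:2  s5:0  s6:0 ⇒ 12.
Leveled (D@1, E@1, F@5, G@3): s1:3  s2:3  s3:6  s4:2  s5:5  s6:5 ⇒ 6.
Reduction 12 − 6 = 6.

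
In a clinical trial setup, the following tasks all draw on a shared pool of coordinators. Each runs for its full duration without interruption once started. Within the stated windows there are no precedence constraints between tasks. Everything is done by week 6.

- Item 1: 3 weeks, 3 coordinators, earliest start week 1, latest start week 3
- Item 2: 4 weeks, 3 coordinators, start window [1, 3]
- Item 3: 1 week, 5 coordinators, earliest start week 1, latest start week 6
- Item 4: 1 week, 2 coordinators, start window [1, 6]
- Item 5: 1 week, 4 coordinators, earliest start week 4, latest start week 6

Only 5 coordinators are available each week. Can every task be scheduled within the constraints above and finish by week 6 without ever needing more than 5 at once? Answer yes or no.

Total coordinator-weeks = 32; over 6 weeks the average is 32/6 > 5, so some week must exceed 5.

no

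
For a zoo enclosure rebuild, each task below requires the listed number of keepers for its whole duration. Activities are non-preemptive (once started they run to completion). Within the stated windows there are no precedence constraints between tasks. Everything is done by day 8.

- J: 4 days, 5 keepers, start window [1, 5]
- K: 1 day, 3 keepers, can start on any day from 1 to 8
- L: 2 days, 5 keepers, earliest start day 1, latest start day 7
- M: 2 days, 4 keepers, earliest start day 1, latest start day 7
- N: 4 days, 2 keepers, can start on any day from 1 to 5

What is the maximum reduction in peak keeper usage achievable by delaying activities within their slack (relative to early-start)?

12

Early-start peak: d1:19  d2:16  d3:7  d4:7  d5:0  d6:0  d7:0  d8:0 ⇒ 19.
Leveled (J@1, K@5, L@7, M@5, N@1): d1:7  d2:7  d3:7  d4:7  d5:7  d6:4  d7:5  d8:5 ⇒ 7.
Reduction 19 − 7 = 12.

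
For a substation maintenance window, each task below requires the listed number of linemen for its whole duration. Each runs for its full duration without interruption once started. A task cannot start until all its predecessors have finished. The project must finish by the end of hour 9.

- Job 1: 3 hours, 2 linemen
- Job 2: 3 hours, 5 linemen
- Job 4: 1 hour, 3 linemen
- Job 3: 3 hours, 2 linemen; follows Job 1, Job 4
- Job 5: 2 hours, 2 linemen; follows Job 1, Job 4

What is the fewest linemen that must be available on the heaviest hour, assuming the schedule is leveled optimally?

5

Early-start (Job 1@1, Job 2@1, Job 4@1, Job 3@4, Job 5@4) gives peak 10: h1:10  h2:7  h3:7  h4:4  h5:4  h6:2  h7:0  h8:0  h9:0.
Shift Job 2→4, Job 3→7, Job 5→7.
Schedule Job 1@1, Job 2@4, Job 4@1, Job 3@7, Job 5@7: h1:5  h2:2  h3:2  h4:5  h5:5  h6:5  h7:4  h8:4  h9:2 — peak 5.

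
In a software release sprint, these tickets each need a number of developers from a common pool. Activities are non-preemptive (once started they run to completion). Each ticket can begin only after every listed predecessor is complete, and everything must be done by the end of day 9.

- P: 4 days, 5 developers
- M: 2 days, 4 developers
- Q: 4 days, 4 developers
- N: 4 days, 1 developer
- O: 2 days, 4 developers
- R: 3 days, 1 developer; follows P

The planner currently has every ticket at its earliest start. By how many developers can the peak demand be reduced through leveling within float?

9

Early-start peak: d1:18  d2:18  d3:10  d4:10  d5:1  d6:1  d7:1  d8:0  d9:0 ⇒ 18.
Leveled (P@1, M@1, Q@3, N@5, O@5, R@7): d1:9  d2:9  d3:9  d4:9  d5:9  d6:9  d7:2  d8:2  d9:1 ⇒ 9.
Reduction 18 − 9 = 9.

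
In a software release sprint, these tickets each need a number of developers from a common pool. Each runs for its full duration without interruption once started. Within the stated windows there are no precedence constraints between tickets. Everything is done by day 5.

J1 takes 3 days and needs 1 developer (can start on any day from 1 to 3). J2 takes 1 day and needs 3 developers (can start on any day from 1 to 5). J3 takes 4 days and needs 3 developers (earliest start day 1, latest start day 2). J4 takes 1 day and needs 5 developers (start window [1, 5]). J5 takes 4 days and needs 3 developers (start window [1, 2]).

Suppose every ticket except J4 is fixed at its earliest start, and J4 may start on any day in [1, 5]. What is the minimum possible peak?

J4@1: d1:15  d2:7  d3:7  d4:6  d5:0 → peak 15
J4@2: d1:10  d2:12  d3:7  d4:6  d5:0 → peak 12
J4@3: d1:10  d2:7  d3:12  d4:6  d5:0 → peak 12
J4@4: d1:10  d2:7  d3:7  d4:11  d5:0 → peak 11
J4@5: d1:10  d2:7  d3:7  d4:6  d5:5 → peak 10
Best is J4@5, peak 10.

10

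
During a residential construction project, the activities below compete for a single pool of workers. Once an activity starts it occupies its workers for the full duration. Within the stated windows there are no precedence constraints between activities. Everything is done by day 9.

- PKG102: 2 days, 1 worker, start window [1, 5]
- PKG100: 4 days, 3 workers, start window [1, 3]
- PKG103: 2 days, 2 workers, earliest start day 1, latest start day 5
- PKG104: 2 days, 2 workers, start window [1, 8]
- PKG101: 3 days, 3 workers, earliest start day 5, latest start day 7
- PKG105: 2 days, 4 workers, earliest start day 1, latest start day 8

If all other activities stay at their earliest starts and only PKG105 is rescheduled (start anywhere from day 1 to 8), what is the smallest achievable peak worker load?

8

PKG105@1: d1:12  d2:12  d3:3  d4:3  d5:3  d6:3  d7:3  d8:0  d9:0 → peak 12
PKG105@2: d1:8  d2:12  d3:7  d4:3  d5:3  d6:3  d7:3  d8:0  d9:0 → peak 12
PKG105@3: d1:8  d2:8  d3:7  d4:7  d5:3  d6:3  d7:3  d8:0  d9:0 → peak 8
PKG105@4: d1:8  d2:8  d3:3  d4:7  d5:7  d6:3  d7:3  d8:0  d9:0 → peak 8
PKG105@5: d1:8  d2:8  d3:3  d4:3  d5:7  d6:7  d7:3  d8:0  d9:0 → peak 8
PKG105@6: d1:8  d2:8  d3:3  d4:3  d5:3  d6:7  d7:7  d8:0  d9:0 → peak 8
PKG105@7: d1:8  d2:8  d3:3  d4:3  d5:3  d6:3  d7:7  d8:4  d9:0 → peak 8
PKG105@8: d1:8  d2:8  d3:3  d4:3  d5:3  d6:3  d7:3  d8:4  d9:4 → peak 8
Best is PKG105@3, peak 8.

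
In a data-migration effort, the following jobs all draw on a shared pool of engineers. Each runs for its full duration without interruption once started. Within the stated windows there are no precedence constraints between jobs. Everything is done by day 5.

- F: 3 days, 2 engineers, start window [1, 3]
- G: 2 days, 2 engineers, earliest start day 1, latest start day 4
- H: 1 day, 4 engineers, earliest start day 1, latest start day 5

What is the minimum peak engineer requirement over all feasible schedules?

Early-start (F@1, G@1, H@1) gives peak 8: d1:8  d2:4  d3:2  d4:0  d5:0.
Shift H→4.
Schedule F@1, G@1, H@4: d1:4  d2:4  d3:2  d4:4  d5:0 — peak 4.

4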